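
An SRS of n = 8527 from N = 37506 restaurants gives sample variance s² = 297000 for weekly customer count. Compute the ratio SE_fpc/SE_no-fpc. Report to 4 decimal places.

0.8790

f = n/N = 8527/37506 = 0.22735029.
SE_no-fpc = √(s²/n) = 5.9017403; SE_fpc = √((1−f)s²/n) = 5.1876589.
Ratio = √(1−f) = 0.87900495.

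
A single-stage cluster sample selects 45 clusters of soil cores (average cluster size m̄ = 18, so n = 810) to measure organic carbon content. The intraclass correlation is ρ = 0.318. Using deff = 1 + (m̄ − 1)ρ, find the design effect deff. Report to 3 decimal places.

deff = 1 + (18 − 1)·0.318 = 1 + 5.406 = 6.406.

6.406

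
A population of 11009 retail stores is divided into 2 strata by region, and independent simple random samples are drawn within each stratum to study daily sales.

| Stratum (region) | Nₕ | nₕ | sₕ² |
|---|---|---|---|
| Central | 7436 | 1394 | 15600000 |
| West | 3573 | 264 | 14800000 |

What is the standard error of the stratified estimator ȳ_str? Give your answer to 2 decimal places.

98.07

Var(ȳ_str) = Σₕ Wₕ²(1 − fₕ)sₕ²/nₕ with Wₕ = Nₕ/N, N = 11009.
Central: Wₕ = 0.67544736; term = 0.67544736²·(1 − 0.18746638)·15600000/1394 = 4148.4531.
West: Wₕ = 0.32455264; term = 0.32455264²·(1 − 0.07388749)·14800000/264 = 5468.7973.
Sum = 9617.2504.
SE = √(9617.2504) = 98.07.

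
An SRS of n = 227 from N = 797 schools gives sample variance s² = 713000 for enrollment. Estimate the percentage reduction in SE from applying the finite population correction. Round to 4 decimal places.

15.4316

f = n/N = 227/797 = 0.28481807.
SE_no-fpc = √(s²/n) = 56.04435; SE_fpc = √((1−f)s²/n) = 47.395827.
Ratio = √(1−f) = 0.84568430. Reduction = 100·(1 − 0.84568430) = 15.4316%.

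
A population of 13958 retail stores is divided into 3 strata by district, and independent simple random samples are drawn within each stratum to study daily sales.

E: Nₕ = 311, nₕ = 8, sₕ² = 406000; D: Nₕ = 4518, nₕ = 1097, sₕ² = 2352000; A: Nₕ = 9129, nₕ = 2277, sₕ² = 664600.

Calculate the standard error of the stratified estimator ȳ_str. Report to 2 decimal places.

Var(ȳ_str) = Σₕ Wₕ²(1 − fₕ)sₕ²/nₕ with Wₕ = Nₕ/N, N = 13958.
E: Wₕ = 0.02228113; term = 0.02228113²·(1 − 0.02572347)·406000/8 = 24.546675.
D: Wₕ = 0.32368534; term = 0.32368534²·(1 − 0.24280655)·2352000/1097 = 170.09189.
A: Wₕ = 0.65403353; term = 0.65403353²·(1 − 0.24942491)·664600/2277 = 93.711196.
Sum = 288.34976.
SE = √(288.34976) = 16.98.

16.98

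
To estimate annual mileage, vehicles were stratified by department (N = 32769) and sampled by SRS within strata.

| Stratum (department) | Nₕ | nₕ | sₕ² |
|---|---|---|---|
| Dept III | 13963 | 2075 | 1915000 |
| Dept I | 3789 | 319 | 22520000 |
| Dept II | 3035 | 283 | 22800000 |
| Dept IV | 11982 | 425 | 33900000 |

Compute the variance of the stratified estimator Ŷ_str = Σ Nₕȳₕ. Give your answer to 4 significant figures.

Var(Ŷ_str) = Σₕ Nₕ²(1 − fₕ)sₕ²/nₕ.
Dept III: 13963²·(1 − 2075/13963)·1915000/2075 = 1.5319275 × 10^11.
Dept I: 3789²·(1 − 319/3789)·22520000/319 = 9.281791 × 10^11.
Dept II: 3035²·(1 − 283/3035)·22800000/283 = 6.7290776 × 10^11.
Dept IV: 11982²·(1 − 425/11982)·33900000/425 = 1.1045495 × 10^13.
Sum = 1.2799775 × 10^13.

1.280 × 10^13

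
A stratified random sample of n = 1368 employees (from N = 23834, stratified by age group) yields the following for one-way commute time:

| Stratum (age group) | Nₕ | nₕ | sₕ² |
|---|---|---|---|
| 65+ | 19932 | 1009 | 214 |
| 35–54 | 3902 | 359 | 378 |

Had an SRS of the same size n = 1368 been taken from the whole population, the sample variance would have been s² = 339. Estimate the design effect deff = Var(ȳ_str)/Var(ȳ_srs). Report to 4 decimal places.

Var(ȳ_str) = Σ Wₕ²(1−fₕ)sₕ²/nₕ with Wₕ = Nₕ/23834:
  65+: (19932/23834)²·(1−1009/19932)·214/1009 = 0.14082171
  35–54: (3902/23834)²·(1−359/3902)·378/359 = 0.025624883
  → Var(ȳ_str) = 0.16644659.
Var(ȳ_srs) = (1 − 1368/23834)·339/1368 = 0.23358364.
deff = 0.16644659 / 0.23358364 = 0.7126.

0.7126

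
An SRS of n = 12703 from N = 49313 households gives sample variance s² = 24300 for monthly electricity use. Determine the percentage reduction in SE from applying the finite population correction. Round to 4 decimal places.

f = n/N = 12703/49313 = 0.25759942.
SE_no-fpc = √(s²/n) = 1.3830886; SE_fpc = √((1−f)s²/n) = 1.191706.
Ratio = √(1−f) = 0.86162671. Reduction = 100·(1 − 0.86162671) = 13.8373%.

13.8373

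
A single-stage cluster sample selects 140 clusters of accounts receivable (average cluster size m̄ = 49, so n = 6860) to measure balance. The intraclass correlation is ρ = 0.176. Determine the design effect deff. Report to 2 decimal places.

deff = 1 + (49 − 1)·0.176 = 1 + 8.448 = 9.448.

9.45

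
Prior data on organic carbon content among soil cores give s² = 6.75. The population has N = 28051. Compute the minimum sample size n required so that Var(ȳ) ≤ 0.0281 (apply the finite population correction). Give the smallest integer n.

Without fpc, n₀ = s²/D = 6.75/0.0281 = 240.2135.
With fpc, (1 − n/N)·s²/n ≤ D requires n ≥ n₀/(1 + n₀/N) = 240.2135/(1 + 240.2135/28051) = 238.1739.
Rounding up, n = 239.

239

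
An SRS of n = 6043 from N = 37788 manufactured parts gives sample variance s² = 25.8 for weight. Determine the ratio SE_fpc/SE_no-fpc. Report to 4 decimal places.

f = n/N = 6043/37788 = 0.15991849.
SE_no-fpc = √(s²/n) = 0.065340666; SE_fpc = √((1−f)s²/n) = 0.059888615.
Ratio = √(1−f) = 0.91655960.

0.9166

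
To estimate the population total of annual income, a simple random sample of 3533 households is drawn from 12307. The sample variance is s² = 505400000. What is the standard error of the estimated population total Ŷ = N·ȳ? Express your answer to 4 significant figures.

Var(Ŷ) = N²·Var(ȳ) = N²·(1 − n/N)·s²/n.
f = 3533/12307 = 0.28707240; Var(ȳ) = 0.71292760·505400000/3533 = 101985.17.
Var(Ŷ) = 12307² · 101985.17 = 1.5446903 × 10^13.
SE(Ŷ) = √(1.5446903 × 10^13) = 3.930 × 10^6.

3.930 × 10^6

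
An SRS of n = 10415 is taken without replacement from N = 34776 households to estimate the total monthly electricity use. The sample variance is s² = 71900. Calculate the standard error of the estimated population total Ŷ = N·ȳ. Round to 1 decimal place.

Var(Ŷ) = N²·Var(ȳ) = N²·(1 − n/N)·s²/n.
f = 10415/34776 = 0.29948815; Var(ȳ) = 0.70051185·71900/10415 = 4.8359867.
Var(Ŷ) = 34776² · 4.8359867 = 5.8484981 × 10^9.
SE(Ŷ) = √(5.8484981 × 10^9) = 76475.5.

76475.5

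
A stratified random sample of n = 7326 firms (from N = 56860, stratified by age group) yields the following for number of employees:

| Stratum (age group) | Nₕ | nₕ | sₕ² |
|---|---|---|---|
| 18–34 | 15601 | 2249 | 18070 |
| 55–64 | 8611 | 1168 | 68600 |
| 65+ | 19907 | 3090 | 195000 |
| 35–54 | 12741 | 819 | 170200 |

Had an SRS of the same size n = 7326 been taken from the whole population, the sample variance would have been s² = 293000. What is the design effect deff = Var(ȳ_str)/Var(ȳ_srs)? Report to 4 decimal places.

0.5161

Var(ȳ_str) = Σ Wₕ²(1−fₕ)sₕ²/nₕ with Wₕ = Nₕ/56860:
  18–34: (15601/56860)²·(1−2249/15601)·18070/2249 = 0.51767089
  55–64: (8611/56860)²·(1−1168/8611)·68600/1168 = 1.1643115
  65+: (19907/56860)²·(1−3090/19907)·195000/3090 = 6.5345662
  35–54: (12741/56860)²·(1−819/12741)·170200/819 = 9.7637034
  → Var(ȳ_str) = 17.980252.
Var(ȳ_srs) = (1 − 7326/56860)·293000/7326 = 34.841533.
deff = 17.980252 / 34.841533 = 0.5161.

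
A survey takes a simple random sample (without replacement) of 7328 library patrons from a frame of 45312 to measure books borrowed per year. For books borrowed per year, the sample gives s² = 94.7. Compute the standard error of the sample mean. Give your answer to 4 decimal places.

Under SRS without replacement, Var(ȳ) = (1 − f)·s²/n with f = n/N = 7328/45312 = 0.16172316.
Var(ȳ) = (1 − 0.16172316)·94.7/7328 = 0.83827684·0.012923035 = 0.010833081.
SE(ȳ) = √(0.010833081) = 0.1041.

0.1041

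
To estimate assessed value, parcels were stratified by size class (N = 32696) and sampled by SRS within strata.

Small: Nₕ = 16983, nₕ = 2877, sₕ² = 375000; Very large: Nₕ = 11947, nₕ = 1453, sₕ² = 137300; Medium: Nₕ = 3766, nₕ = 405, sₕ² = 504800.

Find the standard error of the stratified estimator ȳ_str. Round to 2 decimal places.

7.42

Var(ȳ_str) = Σₕ Wₕ²(1 − fₕ)sₕ²/nₕ with Wₕ = Nₕ/N, N = 32696.
Small: Wₕ = 0.51942134; term = 0.51942134²·(1 − 0.16940470)·375000/2877 = 29.209253.
Very large: Wₕ = 0.36539638; term = 0.36539638²·(1 − 0.12162049)·137300/1453 = 11.081935.
Medium: Wₕ = 0.11518229; term = 0.11518229²·(1 − 0.10754116)·504800/405 = 14.757878.
Sum = 55.049066.
SE = √(55.049066) = 7.42.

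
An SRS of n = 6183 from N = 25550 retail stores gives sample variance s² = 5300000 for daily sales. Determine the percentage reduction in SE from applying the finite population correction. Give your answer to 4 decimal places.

f = n/N = 6183/25550 = 0.24199609.
SE_no-fpc = √(s²/n) = 29.277791; SE_fpc = √((1−f)s²/n) = 25.490247.
Ratio = √(1−f) = 0.87063420. Reduction = 100·(1 − 0.87063420) = 12.9366%.

12.9366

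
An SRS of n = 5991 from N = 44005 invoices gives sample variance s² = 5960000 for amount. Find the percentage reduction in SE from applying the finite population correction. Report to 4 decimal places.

7.0561

f = n/N = 5991/44005 = 0.13614362.
SE_no-fpc = √(s²/n) = 31.540856; SE_fpc = √((1−f)s²/n) = 29.315293.
Ratio = √(1−f) = 0.92943874. Reduction = 100·(1 − 0.92943874) = 7.0561%.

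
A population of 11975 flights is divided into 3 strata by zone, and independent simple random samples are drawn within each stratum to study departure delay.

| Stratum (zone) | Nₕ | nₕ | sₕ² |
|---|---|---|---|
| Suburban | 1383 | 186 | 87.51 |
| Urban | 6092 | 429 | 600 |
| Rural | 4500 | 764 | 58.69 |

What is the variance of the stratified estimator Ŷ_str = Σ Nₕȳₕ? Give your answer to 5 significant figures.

Var(Ŷ_str) = Σₕ Nₕ²(1 − fₕ)sₕ²/nₕ.
Suburban: 1383²·(1 − 186/1383)·87.51/186 = 778862.99.
Urban: 6092²·(1 − 429/6092)·600/429 = 4.8250344 × 10^7.
Rural: 4500²·(1 − 764/4500)·58.69/764 = 1.2914873 × 10^6.
Sum = 5.0320694 × 10^7.

5.0321 × 10^7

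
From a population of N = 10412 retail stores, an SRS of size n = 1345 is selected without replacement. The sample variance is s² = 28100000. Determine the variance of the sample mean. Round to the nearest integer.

18193

Under SRS without replacement, Var(ȳ) = (1 − f)·s²/n with f = n/N = 1345/10412 = 0.12917787.
Var(ȳ) = (1 − 0.12917787)·28100000/1345 = 0.87082213·20892.193 = 18193.384.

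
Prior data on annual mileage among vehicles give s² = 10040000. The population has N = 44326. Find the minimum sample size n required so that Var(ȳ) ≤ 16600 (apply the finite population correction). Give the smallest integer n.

597

Without fpc, n₀ = s²/D = 10040000/16600 = 604.8193.
With fpc, (1 − n/N)·s²/n ≤ D requires n ≥ n₀/(1 + n₀/N) = 604.8193/(1 + 604.8193/44326) = 596.6778.
Rounding up, n = 597.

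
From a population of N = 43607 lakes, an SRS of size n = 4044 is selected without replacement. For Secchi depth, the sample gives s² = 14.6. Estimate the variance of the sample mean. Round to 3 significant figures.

Under SRS without replacement, Var(ȳ) = (1 − f)·s²/n with f = n/N = 4044/43607 = 0.09273740.
Var(ȳ) = (1 − 0.09273740)·14.6/4044 = 0.90726260·0.0036102868 = 0.0032754782.

0.00328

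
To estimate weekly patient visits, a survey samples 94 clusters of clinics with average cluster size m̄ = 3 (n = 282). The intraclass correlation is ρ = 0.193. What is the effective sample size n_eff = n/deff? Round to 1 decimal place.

deff = 1 + (3 − 1)·0.193 = 1 + 0.386 = 1.386.
n_eff = 282 / 1.386 = 203.5.

203.5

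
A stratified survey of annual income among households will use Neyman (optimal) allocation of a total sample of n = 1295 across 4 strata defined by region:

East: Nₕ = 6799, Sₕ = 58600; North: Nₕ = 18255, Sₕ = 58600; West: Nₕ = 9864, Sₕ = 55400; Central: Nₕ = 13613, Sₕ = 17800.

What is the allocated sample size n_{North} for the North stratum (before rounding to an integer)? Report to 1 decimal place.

613.8

Neyman allocation: nₕ = n·NₕSₕ / Σⱼ NⱼSⱼ.
Σ NⱼSⱼ = 6799·58600 + 18255·58600 + 9864·55400 + 13613·17800 = 2.2569414 × 10^9.
n_{North} = 1295·18255·58600 / (2.2569414 × 10^9) = 613.8.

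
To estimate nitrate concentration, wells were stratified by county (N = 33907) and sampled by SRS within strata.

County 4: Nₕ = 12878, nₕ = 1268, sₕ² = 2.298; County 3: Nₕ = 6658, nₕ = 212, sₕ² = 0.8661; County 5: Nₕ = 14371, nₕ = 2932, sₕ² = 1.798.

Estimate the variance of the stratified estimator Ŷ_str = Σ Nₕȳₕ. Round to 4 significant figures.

Var(Ŷ_str) = Σₕ Nₕ²(1 − fₕ)sₕ²/nₕ.
County 4: 12878²·(1 − 1268/12878)·2.298/1268 = 270963.89.
County 3: 6658²·(1 − 212/6658)·0.8661/212 = 175334.05.
County 5: 14371²·(1 − 2932/14371)·1.798/2932 = 100809.34.
Sum = 547107.28.

547100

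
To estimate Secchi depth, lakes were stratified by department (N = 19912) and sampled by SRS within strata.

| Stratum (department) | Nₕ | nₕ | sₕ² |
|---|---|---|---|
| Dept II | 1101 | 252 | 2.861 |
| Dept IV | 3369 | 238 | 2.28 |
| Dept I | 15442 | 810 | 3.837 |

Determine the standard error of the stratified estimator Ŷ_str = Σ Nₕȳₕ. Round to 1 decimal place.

1087.2

Var(Ŷ_str) = Σₕ Nₕ²(1 − fₕ)sₕ²/nₕ.
Dept II: 1101²·(1 − 252/1101)·2.861/252 = 10612.369.
Dept IV: 3369²·(1 − 238/3369)·2.28/238 = 101051.31.
Dept I: 15442²·(1 − 810/15442)·3.837/810 = 1.0703209 × 10^6.
Sum = 1.1819846 × 10^6.
SE = √(1.1819846 × 10^6) = 1087.2.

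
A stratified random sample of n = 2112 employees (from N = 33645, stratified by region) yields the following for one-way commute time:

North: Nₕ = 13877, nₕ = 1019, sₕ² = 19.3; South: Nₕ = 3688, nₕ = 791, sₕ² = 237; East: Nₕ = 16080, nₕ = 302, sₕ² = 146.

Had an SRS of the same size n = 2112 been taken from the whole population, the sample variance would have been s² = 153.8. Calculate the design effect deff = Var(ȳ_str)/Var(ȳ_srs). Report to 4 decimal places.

Var(ȳ_str) = Σ Wₕ²(1−fₕ)sₕ²/nₕ with Wₕ = Nₕ/33645:
  North: (13877/33645)²·(1−1019/13877)·19.3/1019 = 0.0029854587
  South: (3688/33645)²·(1−791/3688)·237/791 = 0.0028279401
  East: (16080/33645)²·(1−302/16080)·146/302 = 0.10835347
  → Var(ȳ_str) = 0.11416687.
Var(ȳ_srs) = (1 − 2112/33645)·153.8/2112 = 0.068250711.
deff = 0.11416687 / 0.068250711 = 1.6728.

1.6728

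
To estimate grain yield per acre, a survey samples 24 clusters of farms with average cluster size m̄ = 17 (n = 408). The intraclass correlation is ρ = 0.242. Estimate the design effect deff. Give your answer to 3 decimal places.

deff = 1 + (17 − 1)·0.242 = 1 + 3.872 = 4.872.

4.872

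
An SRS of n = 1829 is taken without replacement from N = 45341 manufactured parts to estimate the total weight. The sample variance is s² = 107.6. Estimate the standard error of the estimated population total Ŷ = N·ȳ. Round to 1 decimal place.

10773.3

Var(Ŷ) = N²·Var(ȳ) = N²·(1 − n/N)·s²/n.
f = 1829/45341 = 0.04033877; Var(ȳ) = 0.95966123·107.6/1829 = 0.056456834.
Var(Ŷ) = 45341² · 0.056456834 = 1.1606431 × 10^8.
SE(Ŷ) = √(1.1606431 × 10^8) = 10773.3.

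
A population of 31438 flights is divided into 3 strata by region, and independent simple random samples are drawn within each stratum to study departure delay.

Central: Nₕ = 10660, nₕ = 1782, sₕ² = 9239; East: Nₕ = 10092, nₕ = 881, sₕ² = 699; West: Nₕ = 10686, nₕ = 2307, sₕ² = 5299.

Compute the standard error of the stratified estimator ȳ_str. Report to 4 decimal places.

0.8827

Var(ȳ_str) = Σₕ Wₕ²(1 − fₕ)sₕ²/nₕ with Wₕ = Nₕ/N, N = 31438.
Central: Wₕ = 0.33908009; term = 0.33908009²·(1 − 0.16716698)·9239/1782 = 0.49645489.
East: Wₕ = 0.32101279; term = 0.32101279²·(1 − 0.08729687)·699/881 = 0.074623476.
West: Wₕ = 0.33990712; term = 0.33990712²·(1 − 0.21588995)·5299/2307 = 0.20808648.
Sum = 0.77916485.
SE = √(0.77916485) = 0.8827.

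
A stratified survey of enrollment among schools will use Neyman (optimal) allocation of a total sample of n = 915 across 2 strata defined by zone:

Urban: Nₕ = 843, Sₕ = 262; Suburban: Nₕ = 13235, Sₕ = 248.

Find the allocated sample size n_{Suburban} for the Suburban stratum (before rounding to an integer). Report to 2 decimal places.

Neyman allocation: nₕ = n·NₕSₕ / Σⱼ NⱼSⱼ.
Σ NⱼSⱼ = 843·262 + 13235·248 = 3.503146 × 10^6.
n_{Suburban} = 915·13235·248 / (3.503146 × 10^6) = 857.31.

857.31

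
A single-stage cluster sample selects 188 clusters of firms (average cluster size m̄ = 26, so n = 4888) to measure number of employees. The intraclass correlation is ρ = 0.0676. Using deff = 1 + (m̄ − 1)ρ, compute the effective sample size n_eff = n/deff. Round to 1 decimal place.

1817.1

deff = 1 + (26 − 1)·0.0676 = 1 + 1.69 = 2.69.
n_eff = 4888 / 2.69 = 1817.1.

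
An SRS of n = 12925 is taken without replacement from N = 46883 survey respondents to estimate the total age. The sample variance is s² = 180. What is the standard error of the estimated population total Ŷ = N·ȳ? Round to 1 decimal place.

4708.7

Var(Ŷ) = N²·Var(ȳ) = N²·(1 − n/N)·s²/n.
f = 12925/46883 = 0.27568628; Var(ȳ) = 0.72431372·180/12925 = 0.010087154.
Var(Ŷ) = 46883² · 0.010087154 = 2.2171723 × 10^7.
SE(Ŷ) = √(2.2171723 × 10^7) = 4708.7.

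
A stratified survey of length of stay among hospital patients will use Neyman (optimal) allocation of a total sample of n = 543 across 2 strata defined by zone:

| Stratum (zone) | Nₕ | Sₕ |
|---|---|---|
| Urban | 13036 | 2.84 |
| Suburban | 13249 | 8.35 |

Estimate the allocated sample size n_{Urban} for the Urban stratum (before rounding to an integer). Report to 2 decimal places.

136.15

Neyman allocation: nₕ = n·NₕSₕ / Σⱼ NⱼSⱼ.
Σ NⱼSⱼ = 13036·2.84 + 13249·8.35 = 147651.39.
n_{Urban} = 543·13036·2.84 / 147651.39 = 136.15.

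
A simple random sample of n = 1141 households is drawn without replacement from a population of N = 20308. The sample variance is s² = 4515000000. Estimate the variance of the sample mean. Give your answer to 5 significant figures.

3.7347 × 10^6

Under SRS without replacement, Var(ȳ) = (1 − f)·s²/n with f = n/N = 1141/20308 = 0.05618475.
Var(ȳ) = (1 − 0.05618475)·4515000000/1141 = 0.94381525·3.9570552 × 10^6 = 3.734729 × 10^6.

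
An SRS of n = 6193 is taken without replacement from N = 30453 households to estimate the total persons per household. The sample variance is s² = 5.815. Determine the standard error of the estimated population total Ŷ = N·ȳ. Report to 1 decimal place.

832.9

Var(Ŷ) = N²·Var(ȳ) = N²·(1 − n/N)·s²/n.
f = 6193/30453 = 0.20336256; Var(ȳ) = 0.79663744·5.815/6193 = 7.4801336 × 10^-4.
Var(Ŷ) = 30453² · (7.4801336 × 10^-4) = 693696.53.
SE(Ŷ) = √(693696.53) = 832.9.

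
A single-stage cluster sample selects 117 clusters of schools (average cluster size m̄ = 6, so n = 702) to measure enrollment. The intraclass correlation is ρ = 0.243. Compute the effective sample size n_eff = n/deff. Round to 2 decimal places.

316.93

deff = 1 + (6 − 1)·0.243 = 1 + 1.215 = 2.215.
n_eff = 702 / 2.215 = 316.93.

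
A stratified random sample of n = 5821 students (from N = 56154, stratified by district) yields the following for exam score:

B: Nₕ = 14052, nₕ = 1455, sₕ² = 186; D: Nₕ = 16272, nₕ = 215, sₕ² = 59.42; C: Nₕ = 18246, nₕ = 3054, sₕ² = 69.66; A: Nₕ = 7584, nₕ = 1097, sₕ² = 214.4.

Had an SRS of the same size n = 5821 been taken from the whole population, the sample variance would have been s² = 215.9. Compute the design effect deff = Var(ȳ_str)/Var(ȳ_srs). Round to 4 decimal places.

Var(ȳ_str) = Σ Wₕ²(1−fₕ)sₕ²/nₕ with Wₕ = Nₕ/56154:
  B: (14052/56154)²·(1−1455/14052)·186/1455 = 0.0071761883
  D: (16272/56154)²·(1−215/16272)·59.42/215 = 0.02290014
  C: (18246/56154)²·(1−3054/18246)·69.66/3054 = 0.0020050983
  A: (7584/56154)²·(1−1097/7584)·214.4/1097 = 0.0030492918
  → Var(ȳ_str) = 0.035130718.
Var(ȳ_srs) = (1 − 5821/56154)·215.9/5821 = 0.033245063.
deff = 0.035130718 / 0.033245063 = 1.0567.

1.0567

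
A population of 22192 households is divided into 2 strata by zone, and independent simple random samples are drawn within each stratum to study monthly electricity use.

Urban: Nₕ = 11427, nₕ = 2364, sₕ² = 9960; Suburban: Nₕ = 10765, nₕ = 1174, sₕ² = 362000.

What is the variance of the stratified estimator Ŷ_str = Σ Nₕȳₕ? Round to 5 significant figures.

Var(Ŷ_str) = Σₕ Nₕ²(1 − fₕ)sₕ²/nₕ.
Urban: 11427²·(1 − 2364/11427)·9960/2364 = 4.36331 × 10^8.
Suburban: 10765²·(1 − 1174/10765)·362000/1174 = 3.1835993 × 10^10.
Sum = 3.2272324 × 10^10.

3.2272 × 10^10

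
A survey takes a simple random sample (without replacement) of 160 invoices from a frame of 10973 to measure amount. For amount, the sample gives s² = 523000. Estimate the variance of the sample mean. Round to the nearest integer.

3221

Under SRS without replacement, Var(ȳ) = (1 − f)·s²/n with f = n/N = 160/10973 = 0.01458124.
Var(ȳ) = (1 − 0.01458124)·523000/160 = 0.98541876·3268.75 = 3221.0876.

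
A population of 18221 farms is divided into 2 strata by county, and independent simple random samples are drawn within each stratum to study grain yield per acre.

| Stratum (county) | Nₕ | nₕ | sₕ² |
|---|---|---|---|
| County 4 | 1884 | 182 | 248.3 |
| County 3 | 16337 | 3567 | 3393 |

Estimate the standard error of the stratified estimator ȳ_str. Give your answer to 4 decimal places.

0.7816

Var(ȳ_str) = Σₕ Wₕ²(1 − fₕ)sₕ²/nₕ with Wₕ = Nₕ/N, N = 18221.
County 4: Wₕ = 0.10339718; term = 0.10339718²·(1 − 0.09660297)·248.3/182 = 0.01317654.
County 3: Wₕ = 0.89660282; term = 0.89660282²·(1 − 0.21833874)·3393/3567 = 0.59772241.
Sum = 0.61089895.
SE = √(0.61089895) = 0.7816.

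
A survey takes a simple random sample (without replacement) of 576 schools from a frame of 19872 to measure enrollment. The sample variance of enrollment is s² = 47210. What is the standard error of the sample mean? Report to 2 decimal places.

Under SRS without replacement, Var(ȳ) = (1 − f)·s²/n with f = n/N = 576/19872 = 0.02898551.
Var(ȳ) = (1 − 0.02898551)·47210/576 = 0.97101449·81.961806 = 79.586101.
SE(ȳ) = √(79.586101) = 8.92.

8.92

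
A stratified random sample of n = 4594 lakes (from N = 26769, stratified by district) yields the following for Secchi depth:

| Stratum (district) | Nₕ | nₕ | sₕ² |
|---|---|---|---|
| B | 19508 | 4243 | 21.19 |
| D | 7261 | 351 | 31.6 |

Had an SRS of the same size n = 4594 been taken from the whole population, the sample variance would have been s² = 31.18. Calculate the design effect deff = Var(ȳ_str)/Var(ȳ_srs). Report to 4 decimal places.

Var(ȳ_str) = Σ Wₕ²(1−fₕ)sₕ²/nₕ with Wₕ = Nₕ/26769:
  B: (19508/26769)²·(1−4243/19508)·21.19/4243 = 0.0020754066
  D: (7261/26769)²·(1−351/7261)·31.6/351 = 0.0063036219
  → Var(ȳ_str) = 0.0083790285.
Var(ȳ_srs) = (1 − 4594/26769)·31.18/4594 = 0.0056223335.
deff = 0.0083790285 / 0.0056223335 = 1.4903.

1.4903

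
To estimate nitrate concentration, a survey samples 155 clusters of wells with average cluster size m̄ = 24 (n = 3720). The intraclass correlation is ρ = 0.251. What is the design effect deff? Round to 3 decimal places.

deff = 1 + (24 − 1)·0.251 = 1 + 5.773 = 6.773.

6.773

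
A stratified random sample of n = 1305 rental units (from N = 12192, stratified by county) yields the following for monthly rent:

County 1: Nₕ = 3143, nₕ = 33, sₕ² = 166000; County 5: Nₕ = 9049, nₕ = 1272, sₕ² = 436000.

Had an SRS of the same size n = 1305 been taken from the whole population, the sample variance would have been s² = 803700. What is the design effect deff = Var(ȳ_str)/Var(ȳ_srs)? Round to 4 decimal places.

Var(ȳ_str) = Σ Wₕ²(1−fₕ)sₕ²/nₕ with Wₕ = Nₕ/12192:
  County 1: (3143/12192)²·(1−33/3143)·166000/33 = 330.78744
  County 5: (9049/12192)²·(1−1272/9049)·436000/1272 = 162.27894
  → Var(ȳ_str) = 493.06638.
Var(ȳ_srs) = (1 − 1305/12192)·803700/1305 = 549.94179.
deff = 493.06638 / 549.94179 = 0.8966.

0.8966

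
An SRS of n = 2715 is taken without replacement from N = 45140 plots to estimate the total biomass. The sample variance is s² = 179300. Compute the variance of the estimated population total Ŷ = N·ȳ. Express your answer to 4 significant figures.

1.265 × 10^11

Var(Ŷ) = N²·Var(ȳ) = N²·(1 − n/N)·s²/n.
f = 2715/45140 = 0.06014621; Var(ȳ) = 0.93985379·179300/2715 = 62.068429.
Var(Ŷ) = 45140² · 62.068429 = 1.2647185 × 10^11.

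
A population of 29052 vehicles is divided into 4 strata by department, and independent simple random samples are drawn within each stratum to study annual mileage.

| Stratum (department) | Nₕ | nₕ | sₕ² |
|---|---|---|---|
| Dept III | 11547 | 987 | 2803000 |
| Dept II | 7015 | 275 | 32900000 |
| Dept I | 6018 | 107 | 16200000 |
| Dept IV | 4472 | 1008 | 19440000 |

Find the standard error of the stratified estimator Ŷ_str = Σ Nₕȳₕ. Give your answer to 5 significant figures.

3.4187 × 10^6

Var(Ŷ_str) = Σₕ Nₕ²(1 − fₕ)sₕ²/nₕ.
Dept III: 11547²·(1 − 987/11547)·2803000/987 = 3.4628927 × 10^11.
Dept II: 7015²·(1 − 275/7015)·32900000/275 = 5.6565389 × 10^12.
Dept I: 6018²·(1 − 107/6018)·16200000/107 = 5.3857275 × 10^12.
Dept IV: 4472²·(1 − 1008/4472)·19440000/1008 = 2.9875515 × 10^11.
Sum = 1.1687311 × 10^13.
SE = √(1.1687311 × 10^13) = 3.4187 × 10^6.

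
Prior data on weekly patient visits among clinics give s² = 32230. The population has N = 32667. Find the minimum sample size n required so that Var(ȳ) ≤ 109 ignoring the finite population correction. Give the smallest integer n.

Without fpc, n₀ = s²/D = 32230/109 = 295.6881.
Rounding up, n = 296.

296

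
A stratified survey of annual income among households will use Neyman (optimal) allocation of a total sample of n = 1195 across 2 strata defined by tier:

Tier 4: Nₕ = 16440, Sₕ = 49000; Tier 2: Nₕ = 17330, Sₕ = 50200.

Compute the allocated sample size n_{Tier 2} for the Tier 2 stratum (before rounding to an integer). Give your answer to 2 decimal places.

Neyman allocation: nₕ = n·NₕSₕ / Σⱼ NⱼSⱼ.
Σ NⱼSⱼ = 16440·49000 + 17330·50200 = 1.675526 × 10^9.
n_{Tier 2} = 1195·17330·50200 / (1.675526 × 10^9) = 620.47.

620.47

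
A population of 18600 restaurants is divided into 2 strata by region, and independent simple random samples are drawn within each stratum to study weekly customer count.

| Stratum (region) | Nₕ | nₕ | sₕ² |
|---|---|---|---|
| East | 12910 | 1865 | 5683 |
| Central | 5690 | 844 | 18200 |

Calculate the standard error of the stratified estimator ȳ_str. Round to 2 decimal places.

Var(ȳ_str) = Σₕ Wₕ²(1 − fₕ)sₕ²/nₕ with Wₕ = Nₕ/N, N = 18600.
East: Wₕ = 0.69408602; term = 0.69408602²·(1 − 0.14446166)·5683/1865 = 1.2559284.
Central: Wₕ = 0.30591398; term = 0.30591398²·(1 − 0.14833040)·18200/844 = 1.7186947.
Sum = 2.9746231.
SE = √(2.9746231) = 1.72.

1.72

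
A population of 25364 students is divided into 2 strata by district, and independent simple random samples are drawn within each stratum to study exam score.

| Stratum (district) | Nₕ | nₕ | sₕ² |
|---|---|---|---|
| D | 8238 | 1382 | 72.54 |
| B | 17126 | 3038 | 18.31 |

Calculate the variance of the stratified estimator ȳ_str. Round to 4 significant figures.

0.006868

Var(ȳ_str) = Σₕ Wₕ²(1 − fₕ)sₕ²/nₕ with Wₕ = Nₕ/N, N = 25364.
D: Wₕ = 0.32479104; term = 0.32479104²·(1 − 0.16775916)·72.54/1382 = 0.0046081501.
B: Wₕ = 0.67520896; term = 0.67520896²·(1 − 0.17739110)·18.31/3038 = 0.0022603223.
Sum = 0.0068684724.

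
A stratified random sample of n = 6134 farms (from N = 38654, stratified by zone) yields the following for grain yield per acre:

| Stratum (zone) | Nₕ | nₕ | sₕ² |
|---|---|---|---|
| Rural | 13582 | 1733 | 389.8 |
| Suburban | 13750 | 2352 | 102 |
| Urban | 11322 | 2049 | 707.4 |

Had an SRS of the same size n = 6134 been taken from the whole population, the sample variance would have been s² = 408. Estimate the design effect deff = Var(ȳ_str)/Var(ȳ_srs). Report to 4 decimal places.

0.9477

Var(ȳ_str) = Σ Wₕ²(1−fₕ)sₕ²/nₕ with Wₕ = Nₕ/38654:
  Rural: (13582/38654)²·(1−1733/13582)·389.8/1733 = 0.02422701
  Suburban: (13750/38654)²·(1−2352/13750)·102/2352 = 0.0045488888
  Urban: (11322/38654)²·(1−2049/11322)·707.4/2049 = 0.024259264
  → Var(ȳ_str) = 0.053035163.
Var(ȳ_srs) = (1 − 6134/38654)·408/6134 = 0.055959327.
deff = 0.053035163 / 0.055959327 = 0.9477.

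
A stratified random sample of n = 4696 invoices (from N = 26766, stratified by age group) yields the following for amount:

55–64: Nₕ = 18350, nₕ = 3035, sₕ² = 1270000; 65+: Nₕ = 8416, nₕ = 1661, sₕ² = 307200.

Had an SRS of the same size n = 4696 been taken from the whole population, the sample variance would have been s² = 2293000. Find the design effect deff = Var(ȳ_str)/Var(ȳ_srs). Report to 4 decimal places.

Var(ȳ_str) = Σ Wₕ²(1−fₕ)sₕ²/nₕ with Wₕ = Nₕ/26766:
  55–64: (18350/26766)²·(1−3035/18350)·1270000/3035 = 164.14632
  65+: (8416/26766)²·(1−1661/8416)·307200/1661 = 14.676271
  → Var(ȳ_str) = 178.82259.
Var(ȳ_srs) = (1 − 4696/26766)·2293000/4696 = 402.61952.
deff = 178.82259 / 402.61952 = 0.4441.

0.4441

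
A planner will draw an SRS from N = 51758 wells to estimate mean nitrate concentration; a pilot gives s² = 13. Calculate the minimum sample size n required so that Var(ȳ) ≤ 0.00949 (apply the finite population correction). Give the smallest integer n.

1335

Without fpc, n₀ = s²/D = 13/0.00949 = 1369.8630.
With fpc, (1 − n/N)·s²/n ≤ D requires n ≥ n₀/(1 + n₀/N) = 1369.8630/(1 + 1369.8630/51758) = 1334.5421.
Rounding up, n = 1335.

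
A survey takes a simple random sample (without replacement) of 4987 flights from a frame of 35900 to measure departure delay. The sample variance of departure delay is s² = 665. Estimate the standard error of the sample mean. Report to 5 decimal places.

Under SRS without replacement, Var(ȳ) = (1 − f)·s²/n with f = n/N = 4987/35900 = 0.13891365.
Var(ȳ) = (1 − 0.13891365)·665/4987 = 0.86108635·0.1333467 = 0.11482302.
SE(ȳ) = √(0.11482302) = 0.33886.

0.33886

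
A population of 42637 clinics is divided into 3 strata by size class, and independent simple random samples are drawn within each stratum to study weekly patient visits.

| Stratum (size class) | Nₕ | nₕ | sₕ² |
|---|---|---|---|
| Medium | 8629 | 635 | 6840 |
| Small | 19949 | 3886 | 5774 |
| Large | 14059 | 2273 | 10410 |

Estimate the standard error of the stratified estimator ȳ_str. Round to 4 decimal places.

Var(ȳ_str) = Σₕ Wₕ²(1 − fₕ)sₕ²/nₕ with Wₕ = Nₕ/N, N = 42637.
Medium: Wₕ = 0.20238291; term = 0.20238291²·(1 − 0.07358906)·6840/635 = 0.40872736.
Small: Wₕ = 0.46788001; term = 0.46788001²·(1 − 0.19479673)·5774/3886 = 0.26190784.
Large: Wₕ = 0.32973708; term = 0.32973708²·(1 − 0.16167579)·10410/2273 = 0.41744463.
Sum = 1.0880798.
SE = √(1.0880798) = 1.0431.

1.0431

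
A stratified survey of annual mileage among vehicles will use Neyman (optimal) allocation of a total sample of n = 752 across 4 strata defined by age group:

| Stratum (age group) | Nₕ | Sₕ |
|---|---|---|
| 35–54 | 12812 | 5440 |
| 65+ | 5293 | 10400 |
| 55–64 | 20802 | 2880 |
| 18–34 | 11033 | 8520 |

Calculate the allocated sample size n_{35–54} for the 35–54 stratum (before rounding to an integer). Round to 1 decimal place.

188.1

Neyman allocation: nₕ = n·NₕSₕ / Σⱼ NⱼSⱼ.
Σ NⱼSⱼ = 12812·5440 + 5293·10400 + 20802·2880 + 11033·8520 = 2.786554 × 10^8.
n_{35–54} = 752·12812·5440 / (2.786554 × 10^8) = 188.1.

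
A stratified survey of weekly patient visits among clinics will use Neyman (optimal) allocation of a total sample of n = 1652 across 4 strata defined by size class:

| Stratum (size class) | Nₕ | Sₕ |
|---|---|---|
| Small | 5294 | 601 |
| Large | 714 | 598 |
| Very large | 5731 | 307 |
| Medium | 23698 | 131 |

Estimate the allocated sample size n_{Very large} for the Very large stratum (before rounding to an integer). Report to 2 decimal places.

Neyman allocation: nₕ = n·NₕSₕ / Σⱼ NⱼSⱼ.
Σ NⱼSⱼ = 5294·601 + 714·598 + 5731·307 + 23698·131 = 8.472521 × 10^6.
n_{Very large} = 1652·5731·307 / (8.472521 × 10^6) = 343.06.

343.06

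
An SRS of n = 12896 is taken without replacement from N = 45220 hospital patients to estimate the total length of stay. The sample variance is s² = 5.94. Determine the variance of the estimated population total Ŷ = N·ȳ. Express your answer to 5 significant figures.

Var(Ŷ) = N²·Var(ȳ) = N²·(1 − n/N)·s²/n.
f = 12896/45220 = 0.28518355; Var(ȳ) = 0.71481645·5.94/12896 = 3.2925013 × 10^-4.
Var(Ŷ) = 45220² · (3.2925013 × 10^-4) = 673266.6.

673270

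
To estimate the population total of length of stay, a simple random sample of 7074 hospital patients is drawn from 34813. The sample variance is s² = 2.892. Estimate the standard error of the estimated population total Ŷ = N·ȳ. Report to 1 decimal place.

Var(Ŷ) = N²·Var(ȳ) = N²·(1 − n/N)·s²/n.
f = 7074/34813 = 0.20319995; Var(ȳ) = 0.79680005·2.892/7074 = 3.2574862 × 10^-4.
Var(Ŷ) = 34813² · (3.2574862 × 10^-4) = 394789.4.
SE(Ŷ) = √(394789.4) = 628.3.

628.3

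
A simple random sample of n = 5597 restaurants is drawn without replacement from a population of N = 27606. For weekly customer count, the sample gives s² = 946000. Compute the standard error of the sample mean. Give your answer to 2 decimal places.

Under SRS without replacement, Var(ȳ) = (1 − f)·s²/n with f = n/N = 5597/27606 = 0.20274578.
Var(ȳ) = (1 − 0.20274578)·946000/5597 = 0.79725422·169.01912 = 134.7512.
SE(ȳ) = √(134.7512) = 11.61.

11.61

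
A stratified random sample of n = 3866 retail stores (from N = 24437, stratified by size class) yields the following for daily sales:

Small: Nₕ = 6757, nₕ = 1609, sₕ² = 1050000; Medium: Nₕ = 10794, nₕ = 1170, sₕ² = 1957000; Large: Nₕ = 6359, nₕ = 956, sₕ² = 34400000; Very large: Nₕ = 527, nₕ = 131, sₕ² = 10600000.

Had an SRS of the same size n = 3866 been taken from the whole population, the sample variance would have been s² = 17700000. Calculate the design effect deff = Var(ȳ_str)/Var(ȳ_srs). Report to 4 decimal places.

Var(ȳ_str) = Σ Wₕ²(1−fₕ)sₕ²/nₕ with Wₕ = Nₕ/24437:
  Small: (6757/24437)²·(1−1609/6757)·1050000/1609 = 38.012806
  Medium: (10794/24437)²·(1−1170/10794)·1957000/1170 = 290.96933
  Large: (6359/24437)²·(1−956/6359)·34400000/956 = 2070.2775
  Very large: (527/24437)²·(1−131/527)·10600000/131 = 28.277733
  → Var(ȳ_str) = 2427.5374.
Var(ȳ_srs) = (1 − 3866/24437)·17700000/3866 = 3854.0641.
deff = 2427.5374 / 3854.0641 = 0.6299.

0.6299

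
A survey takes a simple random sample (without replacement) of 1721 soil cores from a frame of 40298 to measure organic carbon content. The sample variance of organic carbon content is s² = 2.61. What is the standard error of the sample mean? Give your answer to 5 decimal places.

0.03810

Under SRS without replacement, Var(ȳ) = (1 − f)·s²/n with f = n/N = 1721/40298 = 0.04270683.
Var(ȳ) = (1 − 0.04270683)·2.61/1721 = 0.95729317·0.0015165601 = 0.0014517927.
SE(ȳ) = √(0.0014517927) = 0.03810.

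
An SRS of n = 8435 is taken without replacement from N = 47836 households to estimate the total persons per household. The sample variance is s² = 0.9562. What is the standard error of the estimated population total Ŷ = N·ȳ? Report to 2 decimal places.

462.24

Var(Ŷ) = N²·Var(ȳ) = N²·(1 − n/N)·s²/n.
f = 8435/47836 = 0.17633163; Var(ȳ) = 0.82366837·0.9562/8435 = 9.3371866 × 10^-5.
Var(Ŷ) = 47836² · (9.3371866 × 10^-5) = 213661.24.
SE(Ŷ) = √(213661.24) = 462.24.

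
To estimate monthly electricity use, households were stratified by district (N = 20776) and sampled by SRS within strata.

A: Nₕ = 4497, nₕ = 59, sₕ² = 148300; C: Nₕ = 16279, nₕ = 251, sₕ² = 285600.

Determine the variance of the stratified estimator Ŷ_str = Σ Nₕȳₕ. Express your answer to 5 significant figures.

Var(Ŷ_str) = Σₕ Nₕ²(1 − fₕ)sₕ²/nₕ.
A: 4497²·(1 − 59/4497)·148300/59 = 5.0164828 × 10^10.
C: 16279²·(1 − 251/16279)·285600/251 = 2.9688724 × 10^11.
Sum = 3.4705207 × 10^11.

3.4705 × 10^11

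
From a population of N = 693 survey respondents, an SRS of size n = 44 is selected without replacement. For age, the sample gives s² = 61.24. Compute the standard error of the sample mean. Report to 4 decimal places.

1.1417

Under SRS without replacement, Var(ȳ) = (1 − f)·s²/n with f = n/N = 44/693 = 0.06349206.
Var(ȳ) = (1 − 0.06349206)·61.24/44 = 0.93650794·1.3918182 = 1.3034488.
SE(ȳ) = √(1.3034488) = 1.1417.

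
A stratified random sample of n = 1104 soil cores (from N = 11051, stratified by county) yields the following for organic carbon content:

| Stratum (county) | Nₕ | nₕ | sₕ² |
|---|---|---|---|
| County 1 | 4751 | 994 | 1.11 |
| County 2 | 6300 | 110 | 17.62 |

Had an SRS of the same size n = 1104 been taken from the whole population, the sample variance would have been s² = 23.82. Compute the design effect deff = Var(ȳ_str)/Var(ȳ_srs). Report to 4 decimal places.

Var(ȳ_str) = Σ Wₕ²(1−fₕ)sₕ²/nₕ with Wₕ = Nₕ/11051:
  County 1: (4751/11051)²·(1−994/4751)·1.11/994 = 1.6321485 × 10^-4
  County 2: (6300/11051)²·(1−110/6300)·17.62/110 = 0.051149484
  → Var(ȳ_str) = 0.051312699.
Var(ȳ_srs) = (1 − 1104/11051)·23.82/1104 = 0.019420626.
deff = 0.051312699 / 0.019420626 = 2.6422.

2.6422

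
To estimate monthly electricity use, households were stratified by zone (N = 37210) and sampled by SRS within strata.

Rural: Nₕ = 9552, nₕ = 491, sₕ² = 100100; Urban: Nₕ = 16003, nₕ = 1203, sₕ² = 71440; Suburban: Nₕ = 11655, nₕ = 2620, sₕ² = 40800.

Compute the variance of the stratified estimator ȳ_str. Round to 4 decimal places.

24.0866

Var(ȳ_str) = Σₕ Wₕ²(1 − fₕ)sₕ²/nₕ with Wₕ = Nₕ/N, N = 37210.
Rural: Wₕ = 0.25670519; term = 0.25670519²·(1 − 0.05140285)·100100/491 = 12.743939.
Urban: Wₕ = 0.43007256; term = 0.43007256²·(1 − 0.07517340)·71440/1203 = 10.158266.
Suburban: Wₕ = 0.31322225; term = 0.31322225²·(1 − 0.22479622)·40800/2620 = 1.1843497.
Sum = 24.086555.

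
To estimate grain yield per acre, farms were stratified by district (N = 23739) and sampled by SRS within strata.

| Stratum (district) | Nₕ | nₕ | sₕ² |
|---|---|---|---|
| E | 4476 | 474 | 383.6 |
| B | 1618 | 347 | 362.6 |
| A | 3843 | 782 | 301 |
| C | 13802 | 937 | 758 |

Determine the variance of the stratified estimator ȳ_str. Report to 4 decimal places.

Var(ȳ_str) = Σₕ Wₕ²(1 − fₕ)sₕ²/nₕ with Wₕ = Nₕ/N, N = 23739.
E: Wₕ = 0.18855049; term = 0.18855049²·(1 − 0.10589812)·383.6/474 = 0.025724241.
B: Wₕ = 0.06815788; term = 0.06815788²·(1 − 0.21446230)·362.6/347 = 0.00381327.
A: Wₕ = 0.16188550; term = 0.16188550²·(1 − 0.20348686)·301/782 = 0.0080346806.
C: Wₕ = 0.58140612; term = 0.58140612²·(1 − 0.06788871)·758/937 = 0.25489222.
Sum = 0.29246441.

0.2925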